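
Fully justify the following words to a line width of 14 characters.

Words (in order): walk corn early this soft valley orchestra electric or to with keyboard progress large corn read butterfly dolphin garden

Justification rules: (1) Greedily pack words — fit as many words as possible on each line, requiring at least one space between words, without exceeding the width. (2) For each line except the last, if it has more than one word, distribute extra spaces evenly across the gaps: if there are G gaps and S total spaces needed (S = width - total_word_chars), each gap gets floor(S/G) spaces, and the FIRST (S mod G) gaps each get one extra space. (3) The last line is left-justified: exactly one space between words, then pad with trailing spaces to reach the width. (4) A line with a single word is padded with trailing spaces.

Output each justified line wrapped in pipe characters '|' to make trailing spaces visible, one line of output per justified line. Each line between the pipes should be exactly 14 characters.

Line 1: ['walk', 'corn'] (min_width=9, slack=5)
Line 2: ['early', 'this'] (min_width=10, slack=4)
Line 3: ['soft', 'valley'] (min_width=11, slack=3)
Line 4: ['orchestra'] (min_width=9, slack=5)
Line 5: ['electric', 'or', 'to'] (min_width=14, slack=0)
Line 6: ['with', 'keyboard'] (min_width=13, slack=1)
Line 7: ['progress', 'large'] (min_width=14, slack=0)
Line 8: ['corn', 'read'] (min_width=9, slack=5)
Line 9: ['butterfly'] (min_width=9, slack=5)
Line 10: ['dolphin', 'garden'] (min_width=14, slack=0)

Answer: |walk      corn|
|early     this|
|soft    valley|
|orchestra     |
|electric or to|
|with  keyboard|
|progress large|
|corn      read|
|butterfly     |
|dolphin garden|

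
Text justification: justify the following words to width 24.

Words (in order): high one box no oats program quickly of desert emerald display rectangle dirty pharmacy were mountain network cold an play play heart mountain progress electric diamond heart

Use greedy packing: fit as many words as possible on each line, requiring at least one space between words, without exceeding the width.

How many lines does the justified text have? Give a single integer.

Answer: 8

Derivation:
Line 1: ['high', 'one', 'box', 'no', 'oats'] (min_width=20, slack=4)
Line 2: ['program', 'quickly', 'of'] (min_width=18, slack=6)
Line 3: ['desert', 'emerald', 'display'] (min_width=22, slack=2)
Line 4: ['rectangle', 'dirty', 'pharmacy'] (min_width=24, slack=0)
Line 5: ['were', 'mountain', 'network'] (min_width=21, slack=3)
Line 6: ['cold', 'an', 'play', 'play', 'heart'] (min_width=23, slack=1)
Line 7: ['mountain', 'progress'] (min_width=17, slack=7)
Line 8: ['electric', 'diamond', 'heart'] (min_width=22, slack=2)
Total lines: 8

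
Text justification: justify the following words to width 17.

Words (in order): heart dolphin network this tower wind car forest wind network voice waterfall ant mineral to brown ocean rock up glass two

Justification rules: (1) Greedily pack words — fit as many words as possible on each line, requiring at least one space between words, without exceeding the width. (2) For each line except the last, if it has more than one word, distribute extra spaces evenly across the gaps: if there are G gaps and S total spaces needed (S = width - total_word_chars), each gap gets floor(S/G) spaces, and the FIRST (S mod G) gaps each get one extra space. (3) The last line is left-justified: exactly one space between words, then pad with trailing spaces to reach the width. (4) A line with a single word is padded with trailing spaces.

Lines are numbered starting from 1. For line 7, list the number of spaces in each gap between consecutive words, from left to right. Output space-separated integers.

Line 1: ['heart', 'dolphin'] (min_width=13, slack=4)
Line 2: ['network', 'this'] (min_width=12, slack=5)
Line 3: ['tower', 'wind', 'car'] (min_width=14, slack=3)
Line 4: ['forest', 'wind'] (min_width=11, slack=6)
Line 5: ['network', 'voice'] (min_width=13, slack=4)
Line 6: ['waterfall', 'ant'] (min_width=13, slack=4)
Line 7: ['mineral', 'to', 'brown'] (min_width=16, slack=1)
Line 8: ['ocean', 'rock', 'up'] (min_width=13, slack=4)
Line 9: ['glass', 'two'] (min_width=9, slack=8)

Answer: 2 1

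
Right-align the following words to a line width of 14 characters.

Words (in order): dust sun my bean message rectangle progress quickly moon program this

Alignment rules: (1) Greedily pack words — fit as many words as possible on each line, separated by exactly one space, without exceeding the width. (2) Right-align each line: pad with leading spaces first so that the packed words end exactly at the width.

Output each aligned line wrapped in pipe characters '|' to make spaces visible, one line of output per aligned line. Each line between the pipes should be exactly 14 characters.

Answer: |   dust sun my|
|  bean message|
|     rectangle|
|      progress|
|  quickly moon|
|  program this|

Derivation:
Line 1: ['dust', 'sun', 'my'] (min_width=11, slack=3)
Line 2: ['bean', 'message'] (min_width=12, slack=2)
Line 3: ['rectangle'] (min_width=9, slack=5)
Line 4: ['progress'] (min_width=8, slack=6)
Line 5: ['quickly', 'moon'] (min_width=12, slack=2)
Line 6: ['program', 'this'] (min_width=12, slack=2)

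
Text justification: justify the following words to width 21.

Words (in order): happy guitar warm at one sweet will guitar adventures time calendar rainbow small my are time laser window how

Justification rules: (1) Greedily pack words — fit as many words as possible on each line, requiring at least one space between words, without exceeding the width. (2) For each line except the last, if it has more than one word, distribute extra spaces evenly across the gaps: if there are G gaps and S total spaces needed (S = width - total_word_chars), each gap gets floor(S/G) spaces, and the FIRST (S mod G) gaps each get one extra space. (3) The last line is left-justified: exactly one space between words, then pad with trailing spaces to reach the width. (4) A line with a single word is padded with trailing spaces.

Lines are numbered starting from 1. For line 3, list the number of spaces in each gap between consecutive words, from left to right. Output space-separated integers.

Line 1: ['happy', 'guitar', 'warm', 'at'] (min_width=20, slack=1)
Line 2: ['one', 'sweet', 'will', 'guitar'] (min_width=21, slack=0)
Line 3: ['adventures', 'time'] (min_width=15, slack=6)
Line 4: ['calendar', 'rainbow'] (min_width=16, slack=5)
Line 5: ['small', 'my', 'are', 'time'] (min_width=17, slack=4)
Line 6: ['laser', 'window', 'how'] (min_width=16, slack=5)

Answer: 7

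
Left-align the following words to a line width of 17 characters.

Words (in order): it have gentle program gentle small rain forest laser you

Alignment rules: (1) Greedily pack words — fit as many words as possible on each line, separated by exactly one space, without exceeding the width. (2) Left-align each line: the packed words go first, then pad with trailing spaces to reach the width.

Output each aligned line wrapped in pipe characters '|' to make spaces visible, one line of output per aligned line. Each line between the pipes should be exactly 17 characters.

Answer: |it have gentle   |
|program gentle   |
|small rain forest|
|laser you        |

Derivation:
Line 1: ['it', 'have', 'gentle'] (min_width=14, slack=3)
Line 2: ['program', 'gentle'] (min_width=14, slack=3)
Line 3: ['small', 'rain', 'forest'] (min_width=17, slack=0)
Line 4: ['laser', 'you'] (min_width=9, slack=8)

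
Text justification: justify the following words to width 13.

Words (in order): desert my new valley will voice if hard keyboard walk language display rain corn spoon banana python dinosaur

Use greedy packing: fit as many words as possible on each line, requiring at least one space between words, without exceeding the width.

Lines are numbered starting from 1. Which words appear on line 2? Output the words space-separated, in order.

Answer: valley will

Derivation:
Line 1: ['desert', 'my', 'new'] (min_width=13, slack=0)
Line 2: ['valley', 'will'] (min_width=11, slack=2)
Line 3: ['voice', 'if', 'hard'] (min_width=13, slack=0)
Line 4: ['keyboard', 'walk'] (min_width=13, slack=0)
Line 5: ['language'] (min_width=8, slack=5)
Line 6: ['display', 'rain'] (min_width=12, slack=1)
Line 7: ['corn', 'spoon'] (min_width=10, slack=3)
Line 8: ['banana', 'python'] (min_width=13, slack=0)
Line 9: ['dinosaur'] (min_width=8, slack=5)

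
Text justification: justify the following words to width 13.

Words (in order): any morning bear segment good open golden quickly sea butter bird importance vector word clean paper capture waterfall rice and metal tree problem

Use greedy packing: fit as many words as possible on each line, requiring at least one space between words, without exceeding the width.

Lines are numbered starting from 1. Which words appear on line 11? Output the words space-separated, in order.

Line 1: ['any', 'morning'] (min_width=11, slack=2)
Line 2: ['bear', 'segment'] (min_width=12, slack=1)
Line 3: ['good', 'open'] (min_width=9, slack=4)
Line 4: ['golden'] (min_width=6, slack=7)
Line 5: ['quickly', 'sea'] (min_width=11, slack=2)
Line 6: ['butter', 'bird'] (min_width=11, slack=2)
Line 7: ['importance'] (min_width=10, slack=3)
Line 8: ['vector', 'word'] (min_width=11, slack=2)
Line 9: ['clean', 'paper'] (min_width=11, slack=2)
Line 10: ['capture'] (min_width=7, slack=6)
Line 11: ['waterfall'] (min_width=9, slack=4)
Line 12: ['rice', 'and'] (min_width=8, slack=5)
Line 13: ['metal', 'tree'] (min_width=10, slack=3)
Line 14: ['problem'] (min_width=7, slack=6)

Answer: waterfall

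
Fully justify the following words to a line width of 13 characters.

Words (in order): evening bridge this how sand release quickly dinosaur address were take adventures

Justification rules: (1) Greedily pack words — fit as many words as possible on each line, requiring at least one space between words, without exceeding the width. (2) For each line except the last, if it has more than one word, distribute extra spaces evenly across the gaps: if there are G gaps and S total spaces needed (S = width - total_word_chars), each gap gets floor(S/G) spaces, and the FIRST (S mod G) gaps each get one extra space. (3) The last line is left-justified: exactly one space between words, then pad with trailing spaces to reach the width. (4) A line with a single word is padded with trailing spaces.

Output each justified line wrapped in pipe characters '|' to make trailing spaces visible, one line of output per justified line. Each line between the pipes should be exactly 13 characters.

Line 1: ['evening'] (min_width=7, slack=6)
Line 2: ['bridge', 'this'] (min_width=11, slack=2)
Line 3: ['how', 'sand'] (min_width=8, slack=5)
Line 4: ['release'] (min_width=7, slack=6)
Line 5: ['quickly'] (min_width=7, slack=6)
Line 6: ['dinosaur'] (min_width=8, slack=5)
Line 7: ['address', 'were'] (min_width=12, slack=1)
Line 8: ['take'] (min_width=4, slack=9)
Line 9: ['adventures'] (min_width=10, slack=3)

Answer: |evening      |
|bridge   this|
|how      sand|
|release      |
|quickly      |
|dinosaur     |
|address  were|
|take         |
|adventures   |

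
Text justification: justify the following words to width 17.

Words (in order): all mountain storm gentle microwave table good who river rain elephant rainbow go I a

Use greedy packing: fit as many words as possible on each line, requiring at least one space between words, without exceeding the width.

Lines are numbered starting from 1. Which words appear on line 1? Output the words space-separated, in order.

Answer: all mountain

Derivation:
Line 1: ['all', 'mountain'] (min_width=12, slack=5)
Line 2: ['storm', 'gentle'] (min_width=12, slack=5)
Line 3: ['microwave', 'table'] (min_width=15, slack=2)
Line 4: ['good', 'who', 'river'] (min_width=14, slack=3)
Line 5: ['rain', 'elephant'] (min_width=13, slack=4)
Line 6: ['rainbow', 'go', 'I', 'a'] (min_width=14, slack=3)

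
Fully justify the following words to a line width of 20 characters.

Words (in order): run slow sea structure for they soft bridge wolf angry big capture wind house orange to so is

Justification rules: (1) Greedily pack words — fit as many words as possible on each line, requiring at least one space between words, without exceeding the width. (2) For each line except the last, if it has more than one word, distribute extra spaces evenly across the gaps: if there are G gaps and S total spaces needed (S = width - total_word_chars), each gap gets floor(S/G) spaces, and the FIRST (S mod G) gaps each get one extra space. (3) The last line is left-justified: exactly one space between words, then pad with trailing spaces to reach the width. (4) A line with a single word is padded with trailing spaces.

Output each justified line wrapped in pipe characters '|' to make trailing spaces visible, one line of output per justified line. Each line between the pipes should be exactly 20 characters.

Line 1: ['run', 'slow', 'sea'] (min_width=12, slack=8)
Line 2: ['structure', 'for', 'they'] (min_width=18, slack=2)
Line 3: ['soft', 'bridge', 'wolf'] (min_width=16, slack=4)
Line 4: ['angry', 'big', 'capture'] (min_width=17, slack=3)
Line 5: ['wind', 'house', 'orange', 'to'] (min_width=20, slack=0)
Line 6: ['so', 'is'] (min_width=5, slack=15)

Answer: |run     slow     sea|
|structure  for  they|
|soft   bridge   wolf|
|angry   big  capture|
|wind house orange to|
|so is               |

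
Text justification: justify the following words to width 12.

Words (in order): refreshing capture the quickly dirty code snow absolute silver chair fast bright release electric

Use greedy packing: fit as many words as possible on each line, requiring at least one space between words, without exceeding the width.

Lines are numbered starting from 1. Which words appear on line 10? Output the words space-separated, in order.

Line 1: ['refreshing'] (min_width=10, slack=2)
Line 2: ['capture', 'the'] (min_width=11, slack=1)
Line 3: ['quickly'] (min_width=7, slack=5)
Line 4: ['dirty', 'code'] (min_width=10, slack=2)
Line 5: ['snow'] (min_width=4, slack=8)
Line 6: ['absolute'] (min_width=8, slack=4)
Line 7: ['silver', 'chair'] (min_width=12, slack=0)
Line 8: ['fast', 'bright'] (min_width=11, slack=1)
Line 9: ['release'] (min_width=7, slack=5)
Line 10: ['electric'] (min_width=8, slack=4)

Answer: electric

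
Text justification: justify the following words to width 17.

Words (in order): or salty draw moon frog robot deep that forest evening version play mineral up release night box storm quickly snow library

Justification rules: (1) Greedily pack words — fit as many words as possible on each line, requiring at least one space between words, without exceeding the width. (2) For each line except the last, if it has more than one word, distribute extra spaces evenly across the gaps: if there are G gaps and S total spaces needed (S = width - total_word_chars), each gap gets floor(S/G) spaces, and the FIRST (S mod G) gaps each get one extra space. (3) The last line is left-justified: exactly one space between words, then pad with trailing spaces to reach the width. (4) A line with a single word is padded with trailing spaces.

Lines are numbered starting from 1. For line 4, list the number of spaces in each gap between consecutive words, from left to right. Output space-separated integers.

Answer: 3

Derivation:
Line 1: ['or', 'salty', 'draw'] (min_width=13, slack=4)
Line 2: ['moon', 'frog', 'robot'] (min_width=15, slack=2)
Line 3: ['deep', 'that', 'forest'] (min_width=16, slack=1)
Line 4: ['evening', 'version'] (min_width=15, slack=2)
Line 5: ['play', 'mineral', 'up'] (min_width=15, slack=2)
Line 6: ['release', 'night', 'box'] (min_width=17, slack=0)
Line 7: ['storm', 'quickly'] (min_width=13, slack=4)
Line 8: ['snow', 'library'] (min_width=12, slack=5)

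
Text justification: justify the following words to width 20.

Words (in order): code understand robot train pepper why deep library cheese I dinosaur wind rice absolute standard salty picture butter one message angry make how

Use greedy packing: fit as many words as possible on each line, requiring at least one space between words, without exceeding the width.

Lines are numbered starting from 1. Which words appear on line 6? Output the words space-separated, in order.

Answer: standard salty

Derivation:
Line 1: ['code', 'understand'] (min_width=15, slack=5)
Line 2: ['robot', 'train', 'pepper'] (min_width=18, slack=2)
Line 3: ['why', 'deep', 'library'] (min_width=16, slack=4)
Line 4: ['cheese', 'I', 'dinosaur'] (min_width=17, slack=3)
Line 5: ['wind', 'rice', 'absolute'] (min_width=18, slack=2)
Line 6: ['standard', 'salty'] (min_width=14, slack=6)
Line 7: ['picture', 'butter', 'one'] (min_width=18, slack=2)
Line 8: ['message', 'angry', 'make'] (min_width=18, slack=2)
Line 9: ['how'] (min_width=3, slack=17)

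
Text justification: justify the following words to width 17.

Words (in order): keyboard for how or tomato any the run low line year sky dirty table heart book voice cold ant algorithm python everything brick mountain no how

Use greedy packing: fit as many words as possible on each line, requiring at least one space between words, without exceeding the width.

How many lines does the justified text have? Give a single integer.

Line 1: ['keyboard', 'for', 'how'] (min_width=16, slack=1)
Line 2: ['or', 'tomato', 'any', 'the'] (min_width=17, slack=0)
Line 3: ['run', 'low', 'line', 'year'] (min_width=17, slack=0)
Line 4: ['sky', 'dirty', 'table'] (min_width=15, slack=2)
Line 5: ['heart', 'book', 'voice'] (min_width=16, slack=1)
Line 6: ['cold', 'ant'] (min_width=8, slack=9)
Line 7: ['algorithm', 'python'] (min_width=16, slack=1)
Line 8: ['everything', 'brick'] (min_width=16, slack=1)
Line 9: ['mountain', 'no', 'how'] (min_width=15, slack=2)
Total lines: 9

Answer: 9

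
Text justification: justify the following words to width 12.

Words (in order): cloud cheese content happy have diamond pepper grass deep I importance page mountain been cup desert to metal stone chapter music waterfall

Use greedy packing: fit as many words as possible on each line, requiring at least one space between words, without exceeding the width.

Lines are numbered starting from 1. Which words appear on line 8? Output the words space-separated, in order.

Line 1: ['cloud', 'cheese'] (min_width=12, slack=0)
Line 2: ['content'] (min_width=7, slack=5)
Line 3: ['happy', 'have'] (min_width=10, slack=2)
Line 4: ['diamond'] (min_width=7, slack=5)
Line 5: ['pepper', 'grass'] (min_width=12, slack=0)
Line 6: ['deep', 'I'] (min_width=6, slack=6)
Line 7: ['importance'] (min_width=10, slack=2)
Line 8: ['page'] (min_width=4, slack=8)
Line 9: ['mountain'] (min_width=8, slack=4)
Line 10: ['been', 'cup'] (min_width=8, slack=4)
Line 11: ['desert', 'to'] (min_width=9, slack=3)
Line 12: ['metal', 'stone'] (min_width=11, slack=1)
Line 13: ['chapter'] (min_width=7, slack=5)
Line 14: ['music'] (min_width=5, slack=7)
Line 15: ['waterfall'] (min_width=9, slack=3)

Answer: page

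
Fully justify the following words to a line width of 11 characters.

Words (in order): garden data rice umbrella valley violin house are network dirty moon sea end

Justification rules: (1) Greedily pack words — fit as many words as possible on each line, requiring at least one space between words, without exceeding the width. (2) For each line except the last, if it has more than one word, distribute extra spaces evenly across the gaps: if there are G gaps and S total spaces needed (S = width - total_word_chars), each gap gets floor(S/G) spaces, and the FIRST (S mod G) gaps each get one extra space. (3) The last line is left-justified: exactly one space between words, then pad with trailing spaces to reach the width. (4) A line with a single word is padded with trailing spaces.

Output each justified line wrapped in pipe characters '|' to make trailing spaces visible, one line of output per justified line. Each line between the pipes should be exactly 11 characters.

Answer: |garden data|
|rice       |
|umbrella   |
|valley     |
|violin     |
|house   are|
|network    |
|dirty  moon|
|sea end    |

Derivation:
Line 1: ['garden', 'data'] (min_width=11, slack=0)
Line 2: ['rice'] (min_width=4, slack=7)
Line 3: ['umbrella'] (min_width=8, slack=3)
Line 4: ['valley'] (min_width=6, slack=5)
Line 5: ['violin'] (min_width=6, slack=5)
Line 6: ['house', 'are'] (min_width=9, slack=2)
Line 7: ['network'] (min_width=7, slack=4)
Line 8: ['dirty', 'moon'] (min_width=10, slack=1)
Line 9: ['sea', 'end'] (min_width=7, slack=4)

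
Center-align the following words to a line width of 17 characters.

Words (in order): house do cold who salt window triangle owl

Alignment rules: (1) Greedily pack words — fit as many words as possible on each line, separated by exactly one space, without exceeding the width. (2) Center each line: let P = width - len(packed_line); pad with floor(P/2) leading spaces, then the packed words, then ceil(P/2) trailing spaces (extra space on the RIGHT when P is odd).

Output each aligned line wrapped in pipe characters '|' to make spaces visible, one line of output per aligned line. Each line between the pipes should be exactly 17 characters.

Answer: |house do cold who|
|   salt window   |
|  triangle owl   |

Derivation:
Line 1: ['house', 'do', 'cold', 'who'] (min_width=17, slack=0)
Line 2: ['salt', 'window'] (min_width=11, slack=6)
Line 3: ['triangle', 'owl'] (min_width=12, slack=5)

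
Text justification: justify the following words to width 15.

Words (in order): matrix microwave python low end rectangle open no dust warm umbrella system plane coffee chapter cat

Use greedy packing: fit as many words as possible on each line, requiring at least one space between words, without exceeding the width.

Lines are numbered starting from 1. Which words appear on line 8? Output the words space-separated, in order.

Line 1: ['matrix'] (min_width=6, slack=9)
Line 2: ['microwave'] (min_width=9, slack=6)
Line 3: ['python', 'low', 'end'] (min_width=14, slack=1)
Line 4: ['rectangle', 'open'] (min_width=14, slack=1)
Line 5: ['no', 'dust', 'warm'] (min_width=12, slack=3)
Line 6: ['umbrella', 'system'] (min_width=15, slack=0)
Line 7: ['plane', 'coffee'] (min_width=12, slack=3)
Line 8: ['chapter', 'cat'] (min_width=11, slack=4)

Answer: chapter cat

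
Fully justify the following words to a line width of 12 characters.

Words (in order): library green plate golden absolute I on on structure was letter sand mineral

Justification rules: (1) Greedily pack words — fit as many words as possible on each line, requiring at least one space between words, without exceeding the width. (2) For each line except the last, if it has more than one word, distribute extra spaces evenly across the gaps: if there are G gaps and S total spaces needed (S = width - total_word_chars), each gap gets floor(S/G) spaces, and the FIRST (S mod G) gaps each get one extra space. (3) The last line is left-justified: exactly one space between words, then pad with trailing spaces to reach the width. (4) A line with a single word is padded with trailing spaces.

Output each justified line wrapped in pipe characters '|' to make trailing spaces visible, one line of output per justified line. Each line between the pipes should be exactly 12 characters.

Line 1: ['library'] (min_width=7, slack=5)
Line 2: ['green', 'plate'] (min_width=11, slack=1)
Line 3: ['golden'] (min_width=6, slack=6)
Line 4: ['absolute', 'I'] (min_width=10, slack=2)
Line 5: ['on', 'on'] (min_width=5, slack=7)
Line 6: ['structure'] (min_width=9, slack=3)
Line 7: ['was', 'letter'] (min_width=10, slack=2)
Line 8: ['sand', 'mineral'] (min_width=12, slack=0)

Answer: |library     |
|green  plate|
|golden      |
|absolute   I|
|on        on|
|structure   |
|was   letter|
|sand mineral|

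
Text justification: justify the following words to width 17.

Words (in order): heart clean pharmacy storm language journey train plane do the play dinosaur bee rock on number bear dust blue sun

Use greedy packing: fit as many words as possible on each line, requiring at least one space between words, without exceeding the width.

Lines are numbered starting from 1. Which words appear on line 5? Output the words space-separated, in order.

Line 1: ['heart', 'clean'] (min_width=11, slack=6)
Line 2: ['pharmacy', 'storm'] (min_width=14, slack=3)
Line 3: ['language', 'journey'] (min_width=16, slack=1)
Line 4: ['train', 'plane', 'do'] (min_width=14, slack=3)
Line 5: ['the', 'play', 'dinosaur'] (min_width=17, slack=0)
Line 6: ['bee', 'rock', 'on'] (min_width=11, slack=6)
Line 7: ['number', 'bear', 'dust'] (min_width=16, slack=1)
Line 8: ['blue', 'sun'] (min_width=8, slack=9)

Answer: the play dinosaur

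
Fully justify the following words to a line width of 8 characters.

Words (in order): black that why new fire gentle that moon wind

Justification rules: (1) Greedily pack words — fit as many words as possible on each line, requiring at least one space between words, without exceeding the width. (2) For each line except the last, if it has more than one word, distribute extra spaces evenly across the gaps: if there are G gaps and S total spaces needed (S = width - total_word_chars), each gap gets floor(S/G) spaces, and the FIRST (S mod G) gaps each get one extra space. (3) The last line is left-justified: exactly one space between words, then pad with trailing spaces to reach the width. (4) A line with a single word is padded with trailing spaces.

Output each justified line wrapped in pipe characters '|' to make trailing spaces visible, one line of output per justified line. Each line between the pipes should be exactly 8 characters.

Line 1: ['black'] (min_width=5, slack=3)
Line 2: ['that', 'why'] (min_width=8, slack=0)
Line 3: ['new', 'fire'] (min_width=8, slack=0)
Line 4: ['gentle'] (min_width=6, slack=2)
Line 5: ['that'] (min_width=4, slack=4)
Line 6: ['moon'] (min_width=4, slack=4)
Line 7: ['wind'] (min_width=4, slack=4)

Answer: |black   |
|that why|
|new fire|
|gentle  |
|that    |
|moon    |
|wind    |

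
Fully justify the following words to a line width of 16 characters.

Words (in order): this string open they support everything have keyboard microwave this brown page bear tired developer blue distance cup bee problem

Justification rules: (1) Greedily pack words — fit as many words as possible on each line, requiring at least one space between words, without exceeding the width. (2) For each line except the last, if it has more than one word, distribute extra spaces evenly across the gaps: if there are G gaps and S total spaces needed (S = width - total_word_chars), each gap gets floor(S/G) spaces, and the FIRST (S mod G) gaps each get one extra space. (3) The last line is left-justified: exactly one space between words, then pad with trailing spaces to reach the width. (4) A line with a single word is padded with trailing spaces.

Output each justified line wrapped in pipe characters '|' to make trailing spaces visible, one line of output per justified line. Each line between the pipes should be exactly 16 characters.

Line 1: ['this', 'string', 'open'] (min_width=16, slack=0)
Line 2: ['they', 'support'] (min_width=12, slack=4)
Line 3: ['everything', 'have'] (min_width=15, slack=1)
Line 4: ['keyboard'] (min_width=8, slack=8)
Line 5: ['microwave', 'this'] (min_width=14, slack=2)
Line 6: ['brown', 'page', 'bear'] (min_width=15, slack=1)
Line 7: ['tired', 'developer'] (min_width=15, slack=1)
Line 8: ['blue', 'distance'] (min_width=13, slack=3)
Line 9: ['cup', 'bee', 'problem'] (min_width=15, slack=1)

Answer: |this string open|
|they     support|
|everything  have|
|keyboard        |
|microwave   this|
|brown  page bear|
|tired  developer|
|blue    distance|
|cup bee problem |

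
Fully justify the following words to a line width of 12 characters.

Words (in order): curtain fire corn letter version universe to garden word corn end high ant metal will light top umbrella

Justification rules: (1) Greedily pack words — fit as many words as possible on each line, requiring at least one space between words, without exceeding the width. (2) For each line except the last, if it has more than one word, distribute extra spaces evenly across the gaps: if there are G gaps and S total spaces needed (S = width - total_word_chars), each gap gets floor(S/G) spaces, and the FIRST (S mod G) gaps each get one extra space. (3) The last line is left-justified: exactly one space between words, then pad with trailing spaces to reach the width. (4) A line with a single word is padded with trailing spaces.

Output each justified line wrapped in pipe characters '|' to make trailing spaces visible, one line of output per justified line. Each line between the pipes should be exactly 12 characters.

Line 1: ['curtain', 'fire'] (min_width=12, slack=0)
Line 2: ['corn', 'letter'] (min_width=11, slack=1)
Line 3: ['version'] (min_width=7, slack=5)
Line 4: ['universe', 'to'] (min_width=11, slack=1)
Line 5: ['garden', 'word'] (min_width=11, slack=1)
Line 6: ['corn', 'end'] (min_width=8, slack=4)
Line 7: ['high', 'ant'] (min_width=8, slack=4)
Line 8: ['metal', 'will'] (min_width=10, slack=2)
Line 9: ['light', 'top'] (min_width=9, slack=3)
Line 10: ['umbrella'] (min_width=8, slack=4)

Answer: |curtain fire|
|corn  letter|
|version     |
|universe  to|
|garden  word|
|corn     end|
|high     ant|
|metal   will|
|light    top|
|umbrella    |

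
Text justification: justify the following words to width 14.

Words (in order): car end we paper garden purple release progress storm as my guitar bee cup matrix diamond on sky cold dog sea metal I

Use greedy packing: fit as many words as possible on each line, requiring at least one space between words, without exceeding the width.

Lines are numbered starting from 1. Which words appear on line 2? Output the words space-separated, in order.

Line 1: ['car', 'end', 'we'] (min_width=10, slack=4)
Line 2: ['paper', 'garden'] (min_width=12, slack=2)
Line 3: ['purple', 'release'] (min_width=14, slack=0)
Line 4: ['progress', 'storm'] (min_width=14, slack=0)
Line 5: ['as', 'my', 'guitar'] (min_width=12, slack=2)
Line 6: ['bee', 'cup', 'matrix'] (min_width=14, slack=0)
Line 7: ['diamond', 'on', 'sky'] (min_width=14, slack=0)
Line 8: ['cold', 'dog', 'sea'] (min_width=12, slack=2)
Line 9: ['metal', 'I'] (min_width=7, slack=7)

Answer: paper garden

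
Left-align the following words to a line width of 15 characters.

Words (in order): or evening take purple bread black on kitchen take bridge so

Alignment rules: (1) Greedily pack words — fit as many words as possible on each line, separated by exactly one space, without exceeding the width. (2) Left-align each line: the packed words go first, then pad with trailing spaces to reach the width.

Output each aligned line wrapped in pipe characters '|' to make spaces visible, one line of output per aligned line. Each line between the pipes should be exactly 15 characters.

Line 1: ['or', 'evening', 'take'] (min_width=15, slack=0)
Line 2: ['purple', 'bread'] (min_width=12, slack=3)
Line 3: ['black', 'on'] (min_width=8, slack=7)
Line 4: ['kitchen', 'take'] (min_width=12, slack=3)
Line 5: ['bridge', 'so'] (min_width=9, slack=6)

Answer: |or evening take|
|purple bread   |
|black on       |
|kitchen take   |
|bridge so      |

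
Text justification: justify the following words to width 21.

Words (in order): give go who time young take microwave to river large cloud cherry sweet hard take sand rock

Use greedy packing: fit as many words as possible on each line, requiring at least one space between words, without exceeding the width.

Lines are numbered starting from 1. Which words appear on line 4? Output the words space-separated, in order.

Answer: cherry sweet hard

Derivation:
Line 1: ['give', 'go', 'who', 'time'] (min_width=16, slack=5)
Line 2: ['young', 'take', 'microwave'] (min_width=20, slack=1)
Line 3: ['to', 'river', 'large', 'cloud'] (min_width=20, slack=1)
Line 4: ['cherry', 'sweet', 'hard'] (min_width=17, slack=4)
Line 5: ['take', 'sand', 'rock'] (min_width=14, slack=7)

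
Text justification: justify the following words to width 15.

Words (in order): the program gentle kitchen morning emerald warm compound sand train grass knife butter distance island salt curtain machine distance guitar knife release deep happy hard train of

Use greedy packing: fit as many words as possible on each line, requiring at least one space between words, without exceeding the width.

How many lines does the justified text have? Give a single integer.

Line 1: ['the', 'program'] (min_width=11, slack=4)
Line 2: ['gentle', 'kitchen'] (min_width=14, slack=1)
Line 3: ['morning', 'emerald'] (min_width=15, slack=0)
Line 4: ['warm', 'compound'] (min_width=13, slack=2)
Line 5: ['sand', 'train'] (min_width=10, slack=5)
Line 6: ['grass', 'knife'] (min_width=11, slack=4)
Line 7: ['butter', 'distance'] (min_width=15, slack=0)
Line 8: ['island', 'salt'] (min_width=11, slack=4)
Line 9: ['curtain', 'machine'] (min_width=15, slack=0)
Line 10: ['distance', 'guitar'] (min_width=15, slack=0)
Line 11: ['knife', 'release'] (min_width=13, slack=2)
Line 12: ['deep', 'happy', 'hard'] (min_width=15, slack=0)
Line 13: ['train', 'of'] (min_width=8, slack=7)
Total lines: 13

Answer: 13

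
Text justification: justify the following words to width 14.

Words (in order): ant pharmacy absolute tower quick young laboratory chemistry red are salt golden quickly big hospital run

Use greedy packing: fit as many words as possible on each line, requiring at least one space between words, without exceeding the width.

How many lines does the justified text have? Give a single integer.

Line 1: ['ant', 'pharmacy'] (min_width=12, slack=2)
Line 2: ['absolute', 'tower'] (min_width=14, slack=0)
Line 3: ['quick', 'young'] (min_width=11, slack=3)
Line 4: ['laboratory'] (min_width=10, slack=4)
Line 5: ['chemistry', 'red'] (min_width=13, slack=1)
Line 6: ['are', 'salt'] (min_width=8, slack=6)
Line 7: ['golden', 'quickly'] (min_width=14, slack=0)
Line 8: ['big', 'hospital'] (min_width=12, slack=2)
Line 9: ['run'] (min_width=3, slack=11)
Total lines: 9

Answer: 9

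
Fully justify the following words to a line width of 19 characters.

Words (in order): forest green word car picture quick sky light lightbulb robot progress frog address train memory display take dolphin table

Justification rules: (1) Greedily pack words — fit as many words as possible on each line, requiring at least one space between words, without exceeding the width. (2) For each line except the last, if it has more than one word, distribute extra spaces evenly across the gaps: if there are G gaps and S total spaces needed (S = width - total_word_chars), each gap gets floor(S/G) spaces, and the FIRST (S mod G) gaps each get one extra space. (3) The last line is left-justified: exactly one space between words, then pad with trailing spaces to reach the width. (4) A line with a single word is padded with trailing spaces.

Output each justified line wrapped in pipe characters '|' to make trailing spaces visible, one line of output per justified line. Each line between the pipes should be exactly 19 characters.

Answer: |forest  green  word|
|car  picture  quick|
|sky light lightbulb|
|robot progress frog|
|address       train|
|memory display take|
|dolphin table      |

Derivation:
Line 1: ['forest', 'green', 'word'] (min_width=17, slack=2)
Line 2: ['car', 'picture', 'quick'] (min_width=17, slack=2)
Line 3: ['sky', 'light', 'lightbulb'] (min_width=19, slack=0)
Line 4: ['robot', 'progress', 'frog'] (min_width=19, slack=0)
Line 5: ['address', 'train'] (min_width=13, slack=6)
Line 6: ['memory', 'display', 'take'] (min_width=19, slack=0)
Line 7: ['dolphin', 'table'] (min_width=13, slack=6)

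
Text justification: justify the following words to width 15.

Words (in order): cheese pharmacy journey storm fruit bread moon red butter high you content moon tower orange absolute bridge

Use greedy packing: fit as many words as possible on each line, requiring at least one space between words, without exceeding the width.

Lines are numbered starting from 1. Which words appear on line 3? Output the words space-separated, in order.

Line 1: ['cheese', 'pharmacy'] (min_width=15, slack=0)
Line 2: ['journey', 'storm'] (min_width=13, slack=2)
Line 3: ['fruit', 'bread'] (min_width=11, slack=4)
Line 4: ['moon', 'red', 'butter'] (min_width=15, slack=0)
Line 5: ['high', 'you'] (min_width=8, slack=7)
Line 6: ['content', 'moon'] (min_width=12, slack=3)
Line 7: ['tower', 'orange'] (min_width=12, slack=3)
Line 8: ['absolute', 'bridge'] (min_width=15, slack=0)

Answer: fruit bread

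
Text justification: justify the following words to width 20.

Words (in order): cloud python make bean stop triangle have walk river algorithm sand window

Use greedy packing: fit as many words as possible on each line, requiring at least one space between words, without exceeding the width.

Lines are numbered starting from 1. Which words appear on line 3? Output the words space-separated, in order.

Line 1: ['cloud', 'python', 'make'] (min_width=17, slack=3)
Line 2: ['bean', 'stop', 'triangle'] (min_width=18, slack=2)
Line 3: ['have', 'walk', 'river'] (min_width=15, slack=5)
Line 4: ['algorithm', 'sand'] (min_width=14, slack=6)
Line 5: ['window'] (min_width=6, slack=14)

Answer: have walk river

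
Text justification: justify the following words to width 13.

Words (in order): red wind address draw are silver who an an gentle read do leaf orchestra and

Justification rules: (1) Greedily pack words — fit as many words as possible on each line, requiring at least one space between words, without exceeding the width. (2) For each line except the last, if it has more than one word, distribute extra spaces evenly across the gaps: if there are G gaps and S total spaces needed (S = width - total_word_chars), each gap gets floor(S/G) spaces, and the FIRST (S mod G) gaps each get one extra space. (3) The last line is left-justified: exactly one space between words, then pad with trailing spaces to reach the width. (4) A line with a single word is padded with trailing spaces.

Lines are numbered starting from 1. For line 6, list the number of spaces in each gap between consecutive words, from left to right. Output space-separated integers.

Answer: 7

Derivation:
Line 1: ['red', 'wind'] (min_width=8, slack=5)
Line 2: ['address', 'draw'] (min_width=12, slack=1)
Line 3: ['are', 'silver'] (min_width=10, slack=3)
Line 4: ['who', 'an', 'an'] (min_width=9, slack=4)
Line 5: ['gentle', 'read'] (min_width=11, slack=2)
Line 6: ['do', 'leaf'] (min_width=7, slack=6)
Line 7: ['orchestra', 'and'] (min_width=13, slack=0)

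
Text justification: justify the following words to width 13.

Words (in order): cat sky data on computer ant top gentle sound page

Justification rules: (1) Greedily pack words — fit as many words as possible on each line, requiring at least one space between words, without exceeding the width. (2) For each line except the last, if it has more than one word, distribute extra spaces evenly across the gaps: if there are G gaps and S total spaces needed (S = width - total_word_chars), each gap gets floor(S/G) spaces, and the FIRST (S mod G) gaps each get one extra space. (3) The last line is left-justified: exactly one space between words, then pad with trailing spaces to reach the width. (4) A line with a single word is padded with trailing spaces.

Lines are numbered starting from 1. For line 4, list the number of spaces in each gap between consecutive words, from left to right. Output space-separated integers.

Line 1: ['cat', 'sky', 'data'] (min_width=12, slack=1)
Line 2: ['on', 'computer'] (min_width=11, slack=2)
Line 3: ['ant', 'top'] (min_width=7, slack=6)
Line 4: ['gentle', 'sound'] (min_width=12, slack=1)
Line 5: ['page'] (min_width=4, slack=9)

Answer: 2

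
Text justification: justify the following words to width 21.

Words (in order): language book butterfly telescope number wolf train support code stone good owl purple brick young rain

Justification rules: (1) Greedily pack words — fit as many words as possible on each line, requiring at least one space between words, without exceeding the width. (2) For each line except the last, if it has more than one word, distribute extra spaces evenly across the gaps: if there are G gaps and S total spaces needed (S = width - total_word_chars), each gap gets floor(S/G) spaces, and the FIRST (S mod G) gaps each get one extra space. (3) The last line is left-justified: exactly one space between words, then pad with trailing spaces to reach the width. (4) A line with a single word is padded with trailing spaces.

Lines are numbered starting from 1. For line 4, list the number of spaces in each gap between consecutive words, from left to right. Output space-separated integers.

Line 1: ['language', 'book'] (min_width=13, slack=8)
Line 2: ['butterfly', 'telescope'] (min_width=19, slack=2)
Line 3: ['number', 'wolf', 'train'] (min_width=17, slack=4)
Line 4: ['support', 'code', 'stone'] (min_width=18, slack=3)
Line 5: ['good', 'owl', 'purple', 'brick'] (min_width=21, slack=0)
Line 6: ['young', 'rain'] (min_width=10, slack=11)

Answer: 3 2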